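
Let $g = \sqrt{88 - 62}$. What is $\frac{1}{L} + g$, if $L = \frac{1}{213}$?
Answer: $213 + \sqrt{26} \approx 218.1$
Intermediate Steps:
$L = \frac{1}{213} \approx 0.0046948$
$g = \sqrt{26} \approx 5.099$
$\frac{1}{L} + g = \frac{1}{\frac{1}{213}} + \sqrt{26} = 213 + \sqrt{26}$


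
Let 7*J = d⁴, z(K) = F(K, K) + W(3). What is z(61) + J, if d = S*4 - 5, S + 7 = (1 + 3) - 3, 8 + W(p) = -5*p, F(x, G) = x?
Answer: 707547/7 ≈ 1.0108e+5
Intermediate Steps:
W(p) = -8 - 5*p
S = -6 (S = -7 + ((1 + 3) - 3) = -7 + (4 - 3) = -7 + 1 = -6)
d = -29 (d = -6*4 - 5 = -24 - 5 = -29)
z(K) = -23 + K (z(K) = K + (-8 - 5*3) = K + (-8 - 15) = K - 23 = -23 + K)
J = 707281/7 (J = (⅐)*(-29)⁴ = (⅐)*707281 = 707281/7 ≈ 1.0104e+5)
z(61) + J = (-23 + 61) + 707281/7 = 38 + 707281/7 = 707547/7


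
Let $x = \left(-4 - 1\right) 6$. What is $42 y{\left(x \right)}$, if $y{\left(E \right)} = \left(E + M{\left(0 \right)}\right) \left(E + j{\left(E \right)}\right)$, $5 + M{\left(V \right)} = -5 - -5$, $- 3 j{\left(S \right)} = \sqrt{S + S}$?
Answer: $44100 + 980 i \sqrt{15} \approx 44100.0 + 3795.5 i$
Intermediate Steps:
$j{\left(S \right)} = - \frac{\sqrt{2} \sqrt{S}}{3}$ ($j{\left(S \right)} = - \frac{\sqrt{S + S}}{3} = - \frac{\sqrt{2 S}}{3} = - \frac{\sqrt{2} \sqrt{S}}{3}$)
$x = -30$ ($x = \left(-5\right) 6 = -30$)
$M{\left(V \right)} = -5$ ($M{\left(V \right)} = -5 - 0 = -5 + \left(-5 + 5\right) = -5 + 0 = -5$)
$y{\left(E \right)} = \left(-5 + E\right) \left(E - \frac{\sqrt{2} \sqrt{E}}{3}\right)$ ($y{\left(E \right)} = \left(E - 5\right) \left(E - \frac{\sqrt{2} \sqrt{E}}{3}\right) = \left(-5 + E\right) \left(E - \frac{\sqrt{2} \sqrt{E}}{3}\right)$)
$42 y{\left(x \right)} = 42 \left(\left(-30\right)^{2} - -150 - \frac{\sqrt{2} \left(-30\right)^{\frac{3}{2}}}{3} + \frac{5 \sqrt{2} \sqrt{-30}}{3}\right) = 42 \left(900 + 150 - \frac{\sqrt{2} \left(- 30 i \sqrt{30}\right)}{3} + \frac{5 \sqrt{2} i \sqrt{30}}{3}\right) = 42 \left(900 + 150 + 20 i \sqrt{15} + \frac{10 i \sqrt{15}}{3}\right) = 42 \left(1050 + \frac{70 i \sqrt{15}}{3}\right) = 44100 + 980 i \sqrt{15}$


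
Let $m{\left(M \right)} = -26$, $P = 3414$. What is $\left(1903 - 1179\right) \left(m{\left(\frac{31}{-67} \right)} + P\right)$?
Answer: $2452912$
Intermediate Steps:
$\left(1903 - 1179\right) \left(m{\left(\frac{31}{-67} \right)} + P\right) = \left(1903 - 1179\right) \left(-26 + 3414\right) = 724 \cdot 3388 = 2452912$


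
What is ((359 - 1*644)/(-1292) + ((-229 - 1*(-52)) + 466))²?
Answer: 386790889/4624 ≈ 83649.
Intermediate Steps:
((359 - 1*644)/(-1292) + ((-229 - 1*(-52)) + 466))² = ((359 - 644)*(-1/1292) + ((-229 + 52) + 466))² = (-285*(-1/1292) + (-177 + 466))² = (15/68 + 289)² = (19667/68)² = 386790889/4624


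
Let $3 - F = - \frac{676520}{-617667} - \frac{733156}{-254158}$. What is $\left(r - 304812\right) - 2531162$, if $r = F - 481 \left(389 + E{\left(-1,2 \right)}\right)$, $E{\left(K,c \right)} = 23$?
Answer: $- \frac{238157796061351705}{78492504693} \approx -3.0341 \cdot 10^{6}$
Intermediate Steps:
$F = - \frac{76917104527}{78492504693}$ ($F = 3 - \left(- \frac{676520}{-617667} - \frac{733156}{-254158}\right) = 3 - \left(\left(-676520\right) \left(- \frac{1}{617667}\right) - - \frac{366578}{127079}\right) = 3 - \left(\frac{676520}{617667} + \frac{366578}{127079}\right) = 3 - \frac{312394618606}{78492504693} = - \frac{76917104527}{78492504693} \approx -0.97993$)
$r = - \frac{15555093557125723}{78492504693}$ ($r = - \frac{76917104527}{78492504693} - 481 \left(389 + 23\right) = - \frac{76917104527}{78492504693} - 198172 = - \frac{15555093557125723}{78492504693} \approx -1.9817 \cdot 10^{5}$)
$\left(r - 304812\right) - 2531162 = \left(- \frac{15555093557125723}{78492504693} - 304812\right) - 2531162 = - \frac{39480550897608439}{78492504693} - 2531162 = - \frac{238157796061351705}{78492504693}$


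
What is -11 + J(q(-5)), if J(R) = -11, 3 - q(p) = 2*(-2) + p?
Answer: -22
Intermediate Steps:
q(p) = 7 - p (q(p) = 3 - (2*(-2) + p) = 3 - (-4 + p) = 3 + (4 - p) = 7 - p)
-11 + J(q(-5)) = -11 - 11 = -22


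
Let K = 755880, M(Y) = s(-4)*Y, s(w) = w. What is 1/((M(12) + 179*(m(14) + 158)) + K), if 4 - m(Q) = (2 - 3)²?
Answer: 1/784651 ≈ 1.2745e-6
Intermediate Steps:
m(Q) = 3 (m(Q) = 4 - (2 - 3)² = 4 - 1*(-1)² = 4 - 1*1 = 4 - 1 = 3)
M(Y) = -4*Y
1/((M(12) + 179*(m(14) + 158)) + K) = 1/((-4*12 + 179*(3 + 158)) + 755880) = 1/((-48 + 179*161) + 755880) = 1/((-48 + 28819) + 755880) = 1/(28771 + 755880) = 1/784651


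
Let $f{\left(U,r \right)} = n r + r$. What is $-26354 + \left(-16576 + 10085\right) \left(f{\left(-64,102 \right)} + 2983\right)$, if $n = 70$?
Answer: $-66396829$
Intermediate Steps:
$f{\left(U,r \right)} = 71 r$ ($f{\left(U,r \right)} = 70 r + r = 71 r$)
$-26354 + \left(-16576 + 10085\right) \left(f{\left(-64,102 \right)} + 2983\right) = -26354 + \left(-16576 + 10085\right) \left(71 \cdot 102 + 2983\right) = -26354 - 6491 \left(7242 + 2983\right) = -26354 - 66370475 = -66396829$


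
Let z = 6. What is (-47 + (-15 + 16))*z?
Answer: -276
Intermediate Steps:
(-47 + (-15 + 16))*z = (-47 + (-15 + 16))*6 = (-47 + 1)*6 = -46*6 = -276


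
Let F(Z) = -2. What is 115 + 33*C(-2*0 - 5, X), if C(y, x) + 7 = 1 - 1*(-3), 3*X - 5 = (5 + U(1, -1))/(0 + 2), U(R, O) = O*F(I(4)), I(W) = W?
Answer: 16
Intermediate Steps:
U(R, O) = -2*O (U(R, O) = O*(-2) = -2*O)
X = 17/6 (X = 5/3 + ((5 - 2*(-1))/(0 + 2))/3 = 5/3 + ((5 + 2)/2)/3 = 5/3 + (7*(½))/3 = 5/3 + (⅓)*(7/2) = 5/3 + 7/6 = 17/6 ≈ 2.8333)
C(y, x) = -3 (C(y, x) = -7 + (1 - 1*(-3)) = -7 + (1 + 3) = -7 + 4 = -3)
115 + 33*C(-2*0 - 5, X) = 115 + 33*(-3) = 115 - 99 = 16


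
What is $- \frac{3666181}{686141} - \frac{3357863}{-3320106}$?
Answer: $- \frac{9868142058503}{2278060850946} \approx -4.3318$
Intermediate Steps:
$- \frac{3666181}{686141} - \frac{3357863}{-3320106} = \left(-3666181\right) \frac{1}{686141} - - \frac{3357863}{3320106} = - \frac{3666181}{686141} + \frac{3357863}{3320106} = - \frac{9868142058503}{2278060850946}$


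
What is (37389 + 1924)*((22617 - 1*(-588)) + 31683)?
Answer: 2157811944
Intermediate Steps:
(37389 + 1924)*((22617 - 1*(-588)) + 31683) = 39313*((22617 + 588) + 31683) = 39313*(23205 + 31683) = 39313*54888 = 2157811944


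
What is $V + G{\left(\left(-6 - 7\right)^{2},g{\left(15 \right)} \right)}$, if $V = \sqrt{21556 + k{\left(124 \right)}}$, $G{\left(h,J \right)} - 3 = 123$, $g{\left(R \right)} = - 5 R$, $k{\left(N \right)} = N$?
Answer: $126 + 4 \sqrt{1355} \approx 273.24$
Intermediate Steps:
$G{\left(h,J \right)} = 126$ ($G{\left(h,J \right)} = 3 + 123 = 126$)
$V = 4 \sqrt{1355}$ ($V = \sqrt{21556 + 124} = \sqrt{21680} = 4 \sqrt{1355} \approx 147.24$)
$V + G{\left(\left(-6 - 7\right)^{2},g{\left(15 \right)} \right)} = 4 \sqrt{1355} + 126 = 126 + 4 \sqrt{1355}$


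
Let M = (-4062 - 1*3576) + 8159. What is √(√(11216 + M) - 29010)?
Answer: √(-29010 + 11*√97) ≈ 170.0*I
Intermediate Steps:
M = 521 (M = (-4062 - 3576) + 8159 = -7638 + 8159 = 521)
√(√(11216 + M) - 29010) = √(√(11216 + 521) - 29010) = √(√11737 - 29010) = √(11*√97 - 29010) = √(-29010 + 11*√97)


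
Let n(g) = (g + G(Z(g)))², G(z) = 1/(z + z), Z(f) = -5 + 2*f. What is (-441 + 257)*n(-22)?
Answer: -214021854/2401 ≈ -89139.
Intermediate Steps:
G(z) = 1/(2*z)
n(g) = (g + 1/(2*(-5 + 2*g)))²
(-441 + 257)*n(-22) = (-441 + 257)*(-22 + 1/(2*(-5 + 2*(-22))))² = -184*(-22 + 1/(2*(-5 - 44)))² = -184*(-22 + (½)/(-49))² = -184*(-22 + (½)*(-1/49))² = -184*(-22 - 1/98)² = -184*(-2157/98)² = -184*4652649/9604 = -214021854/2401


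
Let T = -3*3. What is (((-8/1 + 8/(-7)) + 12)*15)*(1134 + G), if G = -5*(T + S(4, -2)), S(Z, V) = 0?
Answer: 353700/7 ≈ 50529.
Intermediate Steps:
T = -9
G = 45 (G = -5*(-9 + 0) = -5*(-9) = 45)
(((-8/1 + 8/(-7)) + 12)*15)*(1134 + G) = (((-8/1 + 8/(-7)) + 12)*15)*(1134 + 45) = (((-8*1 + 8*(-⅐)) + 12)*15)*1179 = (((-8 - 8/7) + 12)*15)*1179 = ((-64/7 + 12)*15)*1179 = ((20/7)*15)*1179 = (300/7)*1179 = 353700/7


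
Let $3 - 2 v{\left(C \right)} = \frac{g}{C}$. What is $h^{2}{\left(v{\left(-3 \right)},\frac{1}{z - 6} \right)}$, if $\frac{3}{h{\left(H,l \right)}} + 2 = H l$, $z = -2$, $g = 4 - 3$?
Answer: $\frac{5184}{2809} \approx 1.8455$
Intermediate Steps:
$g = 1$ ($g = 4 - 3 = 1$)
$v{\left(C \right)} = \frac{3}{2} - \frac{1}{2 C}$ ($v{\left(C \right)} = \frac{3}{2} - \frac{1 \frac{1}{C}}{2} = \frac{3}{2} - \frac{1}{2 C}$)
$h{\left(H,l \right)} = \frac{3}{-2 + H l}$
$h^{2}{\left(v{\left(-3 \right)},\frac{1}{z - 6} \right)} = \left(\frac{3}{-2 + \frac{\frac{1}{2} \frac{1}{-3} \left(-1 + 3 \left(-3\right)\right)}{-2 - 6}}\right)^{2} = \left(\frac{3}{-2 + \frac{\frac{1}{2} \left(- \frac{1}{3}\right) \left(-1 - 9\right)}{-8}}\right)^{2} = \left(\frac{3}{-2 + \frac{1}{2} \left(- \frac{1}{3}\right) \left(-10\right) \left(- \frac{1}{8}\right)}\right)^{2} = \left(\frac{3}{-2 + \frac{5}{3} \left(- \frac{1}{8}\right)}\right)^{2} = \left(\frac{3}{-2 - \frac{5}{24}}\right)^{2} = \left(\frac{3}{- \frac{53}{24}}\right)^{2} = \left(3 \left(- \frac{24}{53}\right)\right)^{2} = \left(- \frac{72}{53}\right)^{2} = \frac{5184}{2809}$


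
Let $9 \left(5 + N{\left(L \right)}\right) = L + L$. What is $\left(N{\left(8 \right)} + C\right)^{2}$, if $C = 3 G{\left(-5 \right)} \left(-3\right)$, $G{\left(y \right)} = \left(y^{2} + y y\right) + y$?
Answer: $\frac{13498276}{81} \approx 1.6665 \cdot 10^{5}$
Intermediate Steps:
$G{\left(y \right)} = y + 2 y^{2}$ ($G{\left(y \right)} = \left(y^{2} + y^{2}\right) + y = 2 y^{2} + y = y + 2 y^{2}$)
$N{\left(L \right)} = -5 + \frac{2 L}{9}$ ($N{\left(L \right)} = -5 + \frac{L + L}{9} = -5 + \frac{2 L}{9}$)
$C = -405$ ($C = 3 \left(- 5 \left(1 + 2 \left(-5\right)\right)\right) \left(-3\right) = 3 \left(- 5 \left(1 - 10\right)\right) \left(-3\right) = 3 \left(\left(-5\right) \left(-9\right)\right) \left(-3\right) = 3 \cdot 45 \left(-3\right) = 135 \left(-3\right) = -405$)
$\left(N{\left(8 \right)} + C\right)^{2} = \left(\left(-5 + \frac{2}{9} \cdot 8\right) - 405\right)^{2} = \left(\left(-5 + \frac{16}{9}\right) - 405\right)^{2} = \left(- \frac{29}{9} - 405\right)^{2} = \left(- \frac{3674}{9}\right)^{2} = \frac{13498276}{81}$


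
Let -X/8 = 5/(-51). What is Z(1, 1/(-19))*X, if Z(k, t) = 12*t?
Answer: -160/323 ≈ -0.49536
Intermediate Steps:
X = 40/51 (X = -40/(-51) = -40*(-1)/51 = -8*(-5/51) = 40/51 ≈ 0.78431)
Z(1, 1/(-19))*X = (12/(-19))*(40/51) = (12*(-1/19))*(40/51) = -12/19*40/51 = -160/323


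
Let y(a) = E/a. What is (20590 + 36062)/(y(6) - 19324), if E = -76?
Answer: -84978/29005 ≈ -2.9298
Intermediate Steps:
y(a) = -76/a
(20590 + 36062)/(y(6) - 19324) = (20590 + 36062)/(-76/6 - 19324) = 56652/(-76*1/6 - 19324) = 56652/(-38/3 - 19324) = 56652/(-58010/3) = 56652*(-3/58010) = -84978/29005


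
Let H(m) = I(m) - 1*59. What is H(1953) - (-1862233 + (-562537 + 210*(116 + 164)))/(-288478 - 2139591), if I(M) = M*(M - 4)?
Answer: 9242048935352/2428069 ≈ 3.8063e+6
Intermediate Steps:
I(M) = M*(-4 + M)
H(m) = -59 + m*(-4 + m) (H(m) = m*(-4 + m) - 1*59 = m*(-4 + m) - 59 = -59 + m*(-4 + m))
H(1953) - (-1862233 + (-562537 + 210*(116 + 164)))/(-288478 - 2139591) = (-59 + 1953*(-4 + 1953)) - (-1862233 + (-562537 + 210*(116 + 164)))/(-288478 - 2139591) = (-59 + 1953*1949) - (-1862233 + (-562537 + 210*280))/(-2428069) = (-59 + 3806397) - (-1862233 + (-562537 + 58800))*(-1)/2428069 = 3806338 - (-1862233 - 503737)*(-1)/2428069 = 3806338 - (-2365970)*(-1)/2428069 = 3806338 - 1*2365970/2428069 = 3806338 - 2365970/2428069 = 9242048935352/2428069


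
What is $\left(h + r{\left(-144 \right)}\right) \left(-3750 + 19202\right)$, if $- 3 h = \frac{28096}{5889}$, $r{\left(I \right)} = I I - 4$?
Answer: $\frac{5659204574896}{17667} \approx 3.2033 \cdot 10^{8}$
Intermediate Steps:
$r{\left(I \right)} = -4 + I^{2}$ ($r{\left(I \right)} = I^{2} - 4 = -4 + I^{2}$)
$h = - \frac{28096}{17667}$ ($h = - \frac{28096 \cdot \frac{1}{5889}}{3} = \left(- \frac{1}{3}\right) \frac{28096}{5889} = - \frac{28096}{17667} \approx -1.5903$)
$\left(h + r{\left(-144 \right)}\right) \left(-3750 + 19202\right) = \left(- \frac{28096}{17667} - \left(4 - \left(-144\right)^{2}\right)\right) \left(-3750 + 19202\right) = \left(- \frac{28096}{17667} + \left(-4 + 20736\right)\right) 15452 = \left(- \frac{28096}{17667} + 20732\right) 15452 = \frac{366244148}{17667} \cdot 15452 = \frac{5659204574896}{17667}$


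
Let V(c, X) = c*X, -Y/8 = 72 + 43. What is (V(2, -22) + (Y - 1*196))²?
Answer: 1345600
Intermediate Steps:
Y = -920 (Y = -8*(72 + 43) = -8*115 = -920)
V(c, X) = X*c
(V(2, -22) + (Y - 1*196))² = (-22*2 + (-920 - 1*196))² = (-44 + (-920 - 196))² = (-44 - 1116)² = (-1160)² = 1345600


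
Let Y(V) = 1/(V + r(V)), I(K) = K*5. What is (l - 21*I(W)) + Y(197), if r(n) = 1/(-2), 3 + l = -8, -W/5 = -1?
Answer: -210646/393 ≈ -536.00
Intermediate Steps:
W = 5 (W = -5*(-1) = 5)
I(K) = 5*K
l = -11 (l = -3 - 8 = -11)
r(n) = -½
Y(V) = 1/(-½ + V) (Y(V) = 1/(V - ½) = 1/(-½ + V))
(l - 21*I(W)) + Y(197) = (-11 - 105*5) + 2/(-1 + 2*197) = (-11 - 21*25) + 2/(-1 + 394) = (-11 - 525) + 2/393 = -536 + 2*(1/393) = -536 + 2/393 = -210646/393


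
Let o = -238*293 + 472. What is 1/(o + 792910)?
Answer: 1/723648 ≈ 1.3819e-6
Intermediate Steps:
o = -69262 (o = -69734 + 472 = -69262)
1/(o + 792910) = 1/(-69262 + 792910) = 1/723648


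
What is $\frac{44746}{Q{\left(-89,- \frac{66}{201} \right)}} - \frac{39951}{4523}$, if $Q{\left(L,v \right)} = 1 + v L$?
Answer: $\frac{13478971811}{9159075} \approx 1471.7$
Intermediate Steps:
$Q{\left(L,v \right)} = 1 + L v$
$\frac{44746}{Q{\left(-89,- \frac{66}{201} \right)}} - \frac{39951}{4523} = \frac{44746}{1 - 89 \left(- \frac{66}{201}\right)} - \frac{39951}{4523} = \frac{44746}{1 - 89 \left(\left(-66\right) \frac{1}{201}\right)} - \frac{39951}{4523} = \frac{44746}{1 - - \frac{1958}{67}} - \frac{39951}{4523} = \frac{44746}{1 + \frac{1958}{67}} - \frac{39951}{4523} = \frac{44746}{\frac{2025}{67}} - \frac{39951}{4523} = 44746 \cdot \frac{67}{2025} - \frac{39951}{4523} = \frac{2997982}{2025} - \frac{39951}{4523} = \frac{13478971811}{9159075}$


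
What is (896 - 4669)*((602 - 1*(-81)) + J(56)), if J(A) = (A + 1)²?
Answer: -14835436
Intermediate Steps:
J(A) = (1 + A)²
(896 - 4669)*((602 - 1*(-81)) + J(56)) = (896 - 4669)*((602 - 1*(-81)) + (1 + 56)²) = -3773*((602 + 81) + 57²) = -3773*(683 + 3249) = -3773*3932 = -14835436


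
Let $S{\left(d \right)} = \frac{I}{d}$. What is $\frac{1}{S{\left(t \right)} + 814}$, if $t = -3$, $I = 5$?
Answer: $\frac{3}{2437} \approx 0.001231$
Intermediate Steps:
$S{\left(d \right)} = \frac{5}{d}$
$\frac{1}{S{\left(t \right)} + 814} = \frac{1}{\frac{5}{-3} + 814} = \frac{1}{5 \left(- \frac{1}{3}\right) + 814} = \frac{1}{- \frac{5}{3} + 814} = \frac{1}{\frac{2437}{3}} = \frac{3}{2437}$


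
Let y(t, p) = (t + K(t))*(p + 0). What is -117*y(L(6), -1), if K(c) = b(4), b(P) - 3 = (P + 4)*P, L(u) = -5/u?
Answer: 7995/2 ≈ 3997.5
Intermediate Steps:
b(P) = 3 + P*(4 + P) (b(P) = 3 + (P + 4)*P = 3 + (4 + P)*P = 3 + P*(4 + P))
K(c) = 35 (K(c) = 3 + 4**2 + 4*4 = 3 + 16 + 16 = 35)
y(t, p) = p*(35 + t) (y(t, p) = (t + 35)*(p + 0) = (35 + t)*p = p*(35 + t))
-117*y(L(6), -1) = -(-117)*(35 - 5/6) = -(-117)*205/6 = -117*(-205/6) = 7995/2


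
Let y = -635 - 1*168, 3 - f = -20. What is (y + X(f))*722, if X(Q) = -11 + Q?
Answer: -571102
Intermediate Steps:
f = 23 (f = 3 - 1*(-20) = 3 + 20 = 23)
y = -803 (y = -635 - 168 = -803)
(y + X(f))*722 = (-803 + (-11 + 23))*722 = (-803 + 12)*722 = -791*722 = -571102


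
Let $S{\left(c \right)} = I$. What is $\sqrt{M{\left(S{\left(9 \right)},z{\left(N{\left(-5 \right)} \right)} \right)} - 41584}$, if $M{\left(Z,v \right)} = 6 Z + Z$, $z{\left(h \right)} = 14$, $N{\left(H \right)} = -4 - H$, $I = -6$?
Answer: $i \sqrt{41626} \approx 204.02 i$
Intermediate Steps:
$S{\left(c \right)} = -6$
$M{\left(Z,v \right)} = 7 Z$
$\sqrt{M{\left(S{\left(9 \right)},z{\left(N{\left(-5 \right)} \right)} \right)} - 41584} = \sqrt{7 \left(-6\right) - 41584} = \sqrt{-42 - 41584} = \sqrt{-41626} = i \sqrt{41626}$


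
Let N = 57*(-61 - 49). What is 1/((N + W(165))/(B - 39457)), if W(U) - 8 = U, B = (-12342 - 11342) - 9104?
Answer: 72245/6097 ≈ 11.849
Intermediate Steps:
B = -32788 (B = -23684 - 9104 = -32788)
N = -6270 (N = 57*(-110) = -6270)
W(U) = 8 + U
1/((N + W(165))/(B - 39457)) = 1/((-6270 + (8 + 165))/(-32788 - 39457)) = 1/((-6270 + 173)/(-72245)) = 1/(-6097*(-1/72245)) = 1/(6097/72245) = 72245/6097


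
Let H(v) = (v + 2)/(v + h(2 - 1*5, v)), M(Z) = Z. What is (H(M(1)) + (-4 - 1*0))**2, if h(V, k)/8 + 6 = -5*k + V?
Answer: 22201/1369 ≈ 16.217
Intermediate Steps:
h(V, k) = -48 - 40*k + 8*V (h(V, k) = -48 + 8*(-5*k + V) = -48 + 8*(V - 5*k) = -48 + (-40*k + 8*V) = -48 - 40*k + 8*V)
H(v) = (2 + v)/(-72 - 39*v) (H(v) = (v + 2)/(v + (-48 - 40*v + 8*(2 - 1*5))) = (2 + v)/(v + (-48 - 40*v + 8*(2 - 5))) = (2 + v)/(v + (-48 - 40*v + 8*(-3))) = (2 + v)/(v + (-48 - 40*v - 24)) = (2 + v)/(v + (-72 - 40*v)) = (2 + v)/(-72 - 39*v))
(H(M(1)) + (-4 - 1*0))**2 = ((-2 - 1*1)/(3*(24 + 13*1)) + (-4 - 1*0))**2 = ((-2 - 1)/(3*(24 + 13)) + (-4 + 0))**2 = ((1/3)*(-3)/37 - 4)**2 = ((1/3)*(1/37)*(-3) - 4)**2 = (-1/37 - 4)**2 = (-149/37)**2 = 22201/1369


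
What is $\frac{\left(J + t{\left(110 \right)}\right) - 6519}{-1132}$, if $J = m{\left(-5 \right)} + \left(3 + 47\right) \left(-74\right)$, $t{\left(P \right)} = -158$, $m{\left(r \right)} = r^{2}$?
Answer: $\frac{2588}{283} \approx 9.1449$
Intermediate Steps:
$J = -3675$ ($J = \left(-5\right)^{2} + \left(3 + 47\right) \left(-74\right) = 25 + 50 \left(-74\right) = 25 - 3700 = -3675$)
$\frac{\left(J + t{\left(110 \right)}\right) - 6519}{-1132} = \frac{\left(-3675 - 158\right) - 6519}{-1132} = \left(-3833 - 6519\right) \left(- \frac{1}{1132}\right) = \left(-10352\right) \left(- \frac{1}{1132}\right) = \frac{2588}{283}$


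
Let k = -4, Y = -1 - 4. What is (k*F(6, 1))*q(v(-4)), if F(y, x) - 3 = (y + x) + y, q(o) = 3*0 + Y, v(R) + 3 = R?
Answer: 320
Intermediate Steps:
Y = -5
v(R) = -3 + R
q(o) = -5 (q(o) = 3*0 - 5 = 0 - 5 = -5)
F(y, x) = 3 + x + 2*y (F(y, x) = 3 + ((y + x) + y) = 3 + ((x + y) + y) = 3 + (x + 2*y) = 3 + x + 2*y)
(k*F(6, 1))*q(v(-4)) = -4*(3 + 1 + 2*6)*(-5) = -4*(3 + 1 + 12)*(-5) = -4*16*(-5) = -64*(-5) = 320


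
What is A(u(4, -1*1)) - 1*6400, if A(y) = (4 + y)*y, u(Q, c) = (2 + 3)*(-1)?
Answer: -6395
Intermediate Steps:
u(Q, c) = -5 (u(Q, c) = 5*(-1) = -5)
A(y) = y*(4 + y)
A(u(4, -1*1)) - 1*6400 = -5*(4 - 5) - 1*6400 = -5*(-1) - 6400 = 5 - 6400 = -6395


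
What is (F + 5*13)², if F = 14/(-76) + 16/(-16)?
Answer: 5880625/1444 ≈ 4072.5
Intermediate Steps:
F = -45/38 (F = 14*(-1/76) + 16*(-1/16) = -7/38 - 1 = -45/38 ≈ -1.1842)
(F + 5*13)² = (-45/38 + 5*13)² = (-45/38 + 65)² = (2425/38)² = 5880625/1444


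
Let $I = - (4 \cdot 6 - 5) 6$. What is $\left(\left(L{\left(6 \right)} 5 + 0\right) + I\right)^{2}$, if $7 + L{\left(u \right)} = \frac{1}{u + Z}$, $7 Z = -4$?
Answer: $\frac{31663129}{1444} \approx 21927.0$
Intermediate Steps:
$Z = - \frac{4}{7}$ ($Z = \frac{1}{7} \left(-4\right) = - \frac{4}{7} \approx -0.57143$)
$L{\left(u \right)} = -7 + \frac{1}{- \frac{4}{7} + u}$ ($L{\left(u \right)} = -7 + \frac{1}{u - \frac{4}{7}} = -7 + \frac{1}{- \frac{4}{7} + u}$)
$I = -114$ ($I = - (24 - 5) 6 = \left(-1\right) 19 \cdot 6 = \left(-19\right) 6 = -114$)
$\left(\left(L{\left(6 \right)} 5 + 0\right) + I\right)^{2} = \left(\left(\frac{7 \left(5 - 42\right)}{-4 + 7 \cdot 6} \cdot 5 + 0\right) - 114\right)^{2} = \left(\left(\frac{7 \left(5 - 42\right)}{-4 + 42} \cdot 5 + 0\right) - 114\right)^{2} = \left(\left(7 \cdot \frac{1}{38} \left(-37\right) 5 + 0\right) - 114\right)^{2} = \left(\left(\left(- \frac{259}{38}\right) 5 + 0\right) - 114\right)^{2} = \left(\left(- \frac{1295}{38} + 0\right) - 114\right)^{2} = \left(- \frac{1295}{38} - 114\right)^{2} = \left(- \frac{5627}{38}\right)^{2} = \frac{31663129}{1444}$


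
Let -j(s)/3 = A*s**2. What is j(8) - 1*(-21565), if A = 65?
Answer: 9085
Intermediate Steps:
j(s) = -195*s**2
j(8) - 1*(-21565) = -195*8**2 - 1*(-21565) = -195*64 + 21565 = -12480 + 21565 = 9085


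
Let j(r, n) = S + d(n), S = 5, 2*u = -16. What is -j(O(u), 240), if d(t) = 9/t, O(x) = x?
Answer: -403/80 ≈ -5.0375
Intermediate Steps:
u = -8 (u = (½)*(-16) = -8)
j(r, n) = 5 + 9/n
-j(O(u), 240) = -(5 + 9/240) = -(5 + 9*(1/240)) = -(5 + 3/80) = -1*403/80 = -403/80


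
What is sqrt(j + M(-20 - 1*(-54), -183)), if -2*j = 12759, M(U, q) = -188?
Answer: I*sqrt(26270)/2 ≈ 81.04*I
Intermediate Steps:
j = -12759/2 (j = -1/2*12759 = -12759/2 ≈ -6379.5)
sqrt(j + M(-20 - 1*(-54), -183)) = sqrt(-12759/2 - 188) = sqrt(-13135/2) = I*sqrt(26270)/2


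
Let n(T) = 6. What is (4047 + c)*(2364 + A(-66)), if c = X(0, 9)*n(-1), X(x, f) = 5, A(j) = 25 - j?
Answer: 10009035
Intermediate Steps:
c = 30 (c = 5*6 = 30)
(4047 + c)*(2364 + A(-66)) = (4047 + 30)*(2364 + (25 - 1*(-66))) = 4077*(2364 + (25 + 66)) = 4077*(2364 + 91) = 4077*2455 = 10009035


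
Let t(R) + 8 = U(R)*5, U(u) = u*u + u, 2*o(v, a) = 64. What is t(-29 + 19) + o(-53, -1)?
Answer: 474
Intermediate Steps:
o(v, a) = 32 (o(v, a) = (½)*64 = 32)
U(u) = u + u² (U(u) = u² + u = u + u²)
t(R) = -8 + 5*R*(1 + R) (t(R) = -8 + (R*(1 + R))*5 = -8 + 5*R*(1 + R))
t(-29 + 19) + o(-53, -1) = (-8 + 5*(-29 + 19)*(1 + (-29 + 19))) + 32 = (-8 + 5*(-10)*(1 - 10)) + 32 = (-8 + 5*(-10)*(-9)) + 32 = (-8 + 450) + 32 = 442 + 32 = 474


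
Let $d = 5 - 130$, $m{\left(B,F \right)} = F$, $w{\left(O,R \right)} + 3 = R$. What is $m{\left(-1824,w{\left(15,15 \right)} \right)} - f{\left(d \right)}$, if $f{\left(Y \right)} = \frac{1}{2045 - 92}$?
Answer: $\frac{23435}{1953} \approx 11.999$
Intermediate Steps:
$w{\left(O,R \right)} = -3 + R$
$d = -125$ ($d = 5 - 130 = -125$)
$f{\left(Y \right)} = \frac{1}{1953}$ ($f{\left(Y \right)} = \frac{1}{2045 + \left(-786 + 694\right)} = \frac{1}{2045 - 92} = \frac{1}{1953}$)
$m{\left(-1824,w{\left(15,15 \right)} \right)} - f{\left(d \right)} = \left(-3 + 15\right) - \frac{1}{1953} = 12 - \frac{1}{1953} = \frac{23435}{1953}$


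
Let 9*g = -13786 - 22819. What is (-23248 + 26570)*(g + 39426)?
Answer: 1057156738/9 ≈ 1.1746e+8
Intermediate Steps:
g = -36605/9 (g = (-13786 - 22819)/9 = (⅑)*(-36605) = -36605/9 ≈ -4067.2)
(-23248 + 26570)*(g + 39426) = (-23248 + 26570)*(-36605/9 + 39426) = 3322*(318229/9) = 1057156738/9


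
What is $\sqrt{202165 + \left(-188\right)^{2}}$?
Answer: $\sqrt{237509} \approx 487.35$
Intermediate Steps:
$\sqrt{202165 + \left(-188\right)^{2}} = \sqrt{202165 + 35344} = \sqrt{237509}$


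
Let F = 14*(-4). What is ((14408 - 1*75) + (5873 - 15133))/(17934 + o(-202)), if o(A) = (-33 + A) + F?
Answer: 1691/5881 ≈ 0.28754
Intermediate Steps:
F = -56
o(A) = -89 + A (o(A) = (-33 + A) - 56 = -89 + A)
((14408 - 1*75) + (5873 - 15133))/(17934 + o(-202)) = ((14408 - 1*75) + (5873 - 15133))/(17934 + (-89 - 202)) = ((14408 - 75) - 9260)/(17934 - 291) = (14333 - 9260)/17643 = 5073*(1/17643) = 1691/5881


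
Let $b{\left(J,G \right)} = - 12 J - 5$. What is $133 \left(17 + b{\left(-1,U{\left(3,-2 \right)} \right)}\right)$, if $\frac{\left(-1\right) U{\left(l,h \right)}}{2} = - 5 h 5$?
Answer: $3192$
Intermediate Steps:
$U{\left(l,h \right)} = 50 h$ ($U{\left(l,h \right)} = - 2 - 5 h 5 = - 2 \left(- 25 h\right) = 50 h$)
$b{\left(J,G \right)} = -5 - 12 J$
$133 \left(17 + b{\left(-1,U{\left(3,-2 \right)} \right)}\right) = 133 \left(17 - -7\right) = 133 \left(17 + \left(-5 + 12\right)\right) = 133 \left(17 + 7\right) = 133 \cdot 24 = 3192$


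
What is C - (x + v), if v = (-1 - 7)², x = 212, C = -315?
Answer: -591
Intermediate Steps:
v = 64 (v = (-8)² = 64)
C - (x + v) = -315 - (212 + 64) = -315 - 1*276 = -315 - 276 = -591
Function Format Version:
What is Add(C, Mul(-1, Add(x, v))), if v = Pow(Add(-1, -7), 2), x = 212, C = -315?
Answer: -591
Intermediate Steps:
v = 64 (v = Pow(-8, 2) = 64)
Add(C, Mul(-1, Add(x, v))) = Add(-315, Mul(-1, Add(212, 64))) = Add(-315, Mul(-1, 276)) = Add(-315, -276) = -591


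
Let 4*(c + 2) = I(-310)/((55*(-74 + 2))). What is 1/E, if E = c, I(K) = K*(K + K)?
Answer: -396/5597 ≈ -0.070752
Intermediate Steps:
I(K) = 2*K² (I(K) = K*(2*K) = 2*K²)
c = -5597/396 (c = -2 + ((2*(-310)²)/((55*(-74 + 2))))/4 = -2 + ((2*96100)/((55*(-72))))/4 = -2 + (192200/(-3960))/4 = -2 + (192200*(-1/3960))/4 = -2 + (¼)*(-4805/99) = -2 - 4805/396 = -5597/396 ≈ -14.134)
E = -5597/396 ≈ -14.134
1/E = 1/(-5597/396) = -396/5597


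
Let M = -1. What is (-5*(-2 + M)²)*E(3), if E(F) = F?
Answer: -135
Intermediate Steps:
(-5*(-2 + M)²)*E(3) = -5*(-2 - 1)²*3 = -5*(-3)²*3 = -5*9*3 = -45*3 = -135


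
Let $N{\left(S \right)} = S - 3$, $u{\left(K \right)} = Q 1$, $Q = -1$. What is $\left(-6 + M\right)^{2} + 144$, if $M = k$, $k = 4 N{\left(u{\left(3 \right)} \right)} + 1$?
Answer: $585$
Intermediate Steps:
$u{\left(K \right)} = -1$ ($u{\left(K \right)} = \left(-1\right) 1 = -1$)
$N{\left(S \right)} = -3 + S$ ($N{\left(S \right)} = S - 3 = -3 + S$)
$k = -15$ ($k = 4 \left(-3 - 1\right) + 1 = 4 \left(-4\right) + 1 = -16 + 1 = -15$)
$M = -15$
$\left(-6 + M\right)^{2} + 144 = \left(-6 - 15\right)^{2} + 144 = \left(-21\right)^{2} + 144 = 441 + 144 = 585$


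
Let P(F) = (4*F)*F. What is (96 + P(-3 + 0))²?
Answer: 17424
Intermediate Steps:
P(F) = 4*F²
(96 + P(-3 + 0))² = (96 + 4*(-3 + 0)²)² = (96 + 4*(-3)²)² = (96 + 4*9)² = (96 + 36)² = 132² = 17424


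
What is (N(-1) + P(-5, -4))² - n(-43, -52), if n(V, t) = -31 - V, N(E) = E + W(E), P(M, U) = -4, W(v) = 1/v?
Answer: 24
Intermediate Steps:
W(v) = 1/v
N(E) = E + 1/E
(N(-1) + P(-5, -4))² - n(-43, -52) = ((-1 + 1/(-1)) - 4)² - (-31 - 1*(-43)) = ((-1 - 1) - 4)² - (-31 + 43) = (-2 - 4)² - 1*12 = (-6)² - 12 = 36 - 12 = 24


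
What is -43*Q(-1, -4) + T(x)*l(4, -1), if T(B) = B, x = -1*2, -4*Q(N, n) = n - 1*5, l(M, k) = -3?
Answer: -363/4 ≈ -90.750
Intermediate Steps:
Q(N, n) = 5/4 - n/4 (Q(N, n) = -(n - 1*5)/4 = -(n - 5)/4 = -(-5 + n)/4 = 5/4 - n/4)
x = -2
-43*Q(-1, -4) + T(x)*l(4, -1) = -43*(5/4 - ¼*(-4)) - 2*(-3) = -43*(5/4 + 1) + 6 = -43*9/4 + 6 = -387/4 + 6 = -363/4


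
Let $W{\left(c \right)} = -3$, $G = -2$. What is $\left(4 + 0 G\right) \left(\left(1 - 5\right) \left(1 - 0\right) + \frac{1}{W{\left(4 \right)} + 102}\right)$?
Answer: $- \frac{1580}{99} \approx -15.96$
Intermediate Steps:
$\left(4 + 0 G\right) \left(\left(1 - 5\right) \left(1 - 0\right) + \frac{1}{W{\left(4 \right)} + 102}\right) = \left(4 + 0 \left(-2\right)\right) \left(\left(1 - 5\right) \left(1 - 0\right) + \frac{1}{-3 + 102}\right) = \left(4 + 0\right) \left(- 4 \left(1 + 0\right) + \frac{1}{99}\right) = 4 \left(\left(-4\right) 1 + \frac{1}{99}\right) = 4 \left(-4 + \frac{1}{99}\right) = 4 \left(- \frac{395}{99}\right) = - \frac{1580}{99}$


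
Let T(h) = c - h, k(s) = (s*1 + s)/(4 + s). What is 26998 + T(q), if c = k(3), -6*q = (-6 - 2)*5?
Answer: 566836/21 ≈ 26992.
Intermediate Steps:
q = 20/3 (q = -(-6 - 2)*5/6 = -(-4)*5/3 = -⅙*(-40) = 20/3 ≈ 6.6667)
k(s) = 2*s/(4 + s) (k(s) = (s + s)/(4 + s) = (2*s)/(4 + s) = 2*s/(4 + s))
c = 6/7 (c = 2*3/(4 + 3) = 2*3/7 = 2*3*(⅐) = 6/7 ≈ 0.85714)
T(h) = 6/7 - h
26998 + T(q) = 26998 + (6/7 - 1*20/3) = 26998 + (6/7 - 20/3) = 26998 - 122/21 = 566836/21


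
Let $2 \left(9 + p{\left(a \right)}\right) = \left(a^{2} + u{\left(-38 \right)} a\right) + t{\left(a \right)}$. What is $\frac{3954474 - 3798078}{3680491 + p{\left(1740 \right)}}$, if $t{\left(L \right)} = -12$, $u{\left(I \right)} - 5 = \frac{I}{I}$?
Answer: $\frac{39099}{1299874} \approx 0.030079$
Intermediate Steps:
$u{\left(I \right)} = 6$ ($u{\left(I \right)} = 5 + \frac{I}{I} = 5 + 1 = 6$)
$p{\left(a \right)} = -15 + \frac{a^{2}}{2} + 3 a$ ($p{\left(a \right)} = -9 + \frac{\left(a^{2} + 6 a\right) - 12}{2} = -9 + \frac{-12 + a^{2} + 6 a}{2} = -9 + \left(-6 + \frac{a^{2}}{2} + 3 a\right) = -15 + \frac{a^{2}}{2} + 3 a$)
$\frac{3954474 - 3798078}{3680491 + p{\left(1740 \right)}} = \frac{3954474 - 3798078}{3680491 + \left(-15 + \frac{1740^{2}}{2} + 3 \cdot 1740\right)} = \frac{156396}{3680491 + \left(-15 + \frac{1}{2} \cdot 3027600 + 5220\right)} = \frac{156396}{3680491 + \left(-15 + 1513800 + 5220\right)} = \frac{156396}{3680491 + 1519005} = \frac{156396}{5199496} = 156396 \cdot \frac{1}{5199496} = \frac{39099}{1299874}$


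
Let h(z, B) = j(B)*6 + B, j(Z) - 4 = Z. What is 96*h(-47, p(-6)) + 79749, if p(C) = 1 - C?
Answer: 86757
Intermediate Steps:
j(Z) = 4 + Z
h(z, B) = 24 + 7*B (h(z, B) = (4 + B)*6 + B = (24 + 6*B) + B = 24 + 7*B)
96*h(-47, p(-6)) + 79749 = 96*(24 + 7*(1 - 1*(-6))) + 79749 = 96*(24 + 7*(1 + 6)) + 79749 = 96*(24 + 7*7) + 79749 = 96*(24 + 49) + 79749 = 96*73 + 79749 = 7008 + 79749 = 86757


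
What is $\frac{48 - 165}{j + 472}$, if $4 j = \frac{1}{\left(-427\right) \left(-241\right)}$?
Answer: $- \frac{48160476}{194288417} \approx -0.24788$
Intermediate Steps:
$j = \frac{1}{411628}$ ($j = \frac{\frac{1}{-427} \frac{1}{-241}}{4} = \frac{\left(- \frac{1}{427}\right) \left(- \frac{1}{241}\right)}{4} = \frac{1}{4} \cdot \frac{1}{102907} = \frac{1}{411628} \approx 2.4294 \cdot 10^{-6}$)
$\frac{48 - 165}{j + 472} = \frac{48 - 165}{\frac{1}{411628} + 472} = - \frac{117}{\frac{194288417}{411628}} = \left(-117\right) \frac{411628}{194288417} = - \frac{48160476}{194288417}$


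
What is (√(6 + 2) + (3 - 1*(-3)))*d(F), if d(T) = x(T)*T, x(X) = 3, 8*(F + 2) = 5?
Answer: -99/4 - 33*√2/4 ≈ -36.417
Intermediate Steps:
F = -11/8 (F = -2 + (⅛)*5 = -2 + 5/8 = -11/8 ≈ -1.3750)
d(T) = 3*T
(√(6 + 2) + (3 - 1*(-3)))*d(F) = (√(6 + 2) + (3 - 1*(-3)))*(3*(-11/8)) = (√8 + (3 + 3))*(-33/8) = (2*√2 + 6)*(-33/8) = (6 + 2*√2)*(-33/8) = -99/4 - 33*√2/4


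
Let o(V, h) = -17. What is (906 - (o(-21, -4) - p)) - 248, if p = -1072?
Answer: -397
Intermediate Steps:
(906 - (o(-21, -4) - p)) - 248 = (906 - (-17 - 1*(-1072))) - 248 = (906 - (-17 + 1072)) - 248 = (906 - 1*1055) - 248 = (906 - 1055) - 248 = -149 - 248 = -397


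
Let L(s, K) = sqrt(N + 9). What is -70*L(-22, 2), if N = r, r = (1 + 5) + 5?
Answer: -140*sqrt(5) ≈ -313.05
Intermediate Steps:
r = 11 (r = 6 + 5 = 11)
N = 11
L(s, K) = 2*sqrt(5) (L(s, K) = sqrt(11 + 9) = sqrt(20) = 2*sqrt(5))
-70*L(-22, 2) = -140*sqrt(5)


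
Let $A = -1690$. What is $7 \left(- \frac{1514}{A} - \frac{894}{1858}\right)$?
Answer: $\frac{2278766}{785005} \approx 2.9029$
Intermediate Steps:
$7 \left(- \frac{1514}{A} - \frac{894}{1858}\right) = 7 \left(- \frac{1514}{-1690} - \frac{894}{1858}\right) = 7 \left(\left(-1514\right) \left(- \frac{1}{1690}\right) - \frac{447}{929}\right) = 7 \left(\frac{757}{845} - \frac{447}{929}\right) = 7 \cdot \frac{325538}{785005} = \frac{2278766}{785005}$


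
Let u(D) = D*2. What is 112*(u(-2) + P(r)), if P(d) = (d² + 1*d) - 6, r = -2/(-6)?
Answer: -9632/9 ≈ -1070.2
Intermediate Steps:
r = ⅓ (r = -2*(-⅙) = ⅓ ≈ 0.33333)
P(d) = -6 + d + d² (P(d) = (d² + d) - 6 = (d + d²) - 6 = -6 + d + d²)
u(D) = 2*D
112*(u(-2) + P(r)) = 112*(2*(-2) + (-6 + ⅓ + (⅓)²)) = 112*(-4 + (-6 + ⅓ + ⅑)) = 112*(-4 - 50/9) = 112*(-86/9) = -9632/9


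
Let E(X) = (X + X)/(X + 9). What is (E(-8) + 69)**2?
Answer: 2809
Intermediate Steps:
E(X) = 2*X/(9 + X) (E(X) = (2*X)/(9 + X) = 2*X/(9 + X))
(E(-8) + 69)**2 = (2*(-8)/(9 - 8) + 69)**2 = (2*(-8)/1 + 69)**2 = (2*(-8)*1 + 69)**2 = (-16 + 69)**2 = 53**2 = 2809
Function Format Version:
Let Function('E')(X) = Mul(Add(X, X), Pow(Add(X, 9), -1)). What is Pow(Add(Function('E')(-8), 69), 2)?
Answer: 2809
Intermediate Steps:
Function('E')(X) = Mul(2, X, Pow(Add(9, X), -1)) (Function('E')(X) = Mul(Mul(2, X), Pow(Add(9, X), -1)) = Mul(2, X, Pow(Add(9, X), -1)))
Pow(Add(Function('E')(-8), 69), 2) = Pow(Add(Mul(2, -8, Pow(Add(9, -8), -1)), 69), 2) = Pow(Add(Mul(2, -8, Pow(1, -1)), 69), 2) = Pow(Add(Mul(2, -8, 1), 69), 2) = Pow(Add(-16, 69), 2) = Pow(53, 2) = 2809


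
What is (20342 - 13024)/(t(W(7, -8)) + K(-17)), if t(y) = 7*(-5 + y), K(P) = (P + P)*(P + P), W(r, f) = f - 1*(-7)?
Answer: 3659/557 ≈ 6.5691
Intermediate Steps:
W(r, f) = 7 + f (W(r, f) = f + 7 = 7 + f)
K(P) = 4*P² (K(P) = (2*P)*(2*P) = 4*P²)
t(y) = -35 + 7*y
(20342 - 13024)/(t(W(7, -8)) + K(-17)) = (20342 - 13024)/((-35 + 7*(7 - 8)) + 4*(-17)²) = 7318/((-35 + 7*(-1)) + 4*289) = 7318/((-35 - 7) + 1156) = 7318/(-42 + 1156) = 7318/1114 = 7318*(1/1114) = 3659/557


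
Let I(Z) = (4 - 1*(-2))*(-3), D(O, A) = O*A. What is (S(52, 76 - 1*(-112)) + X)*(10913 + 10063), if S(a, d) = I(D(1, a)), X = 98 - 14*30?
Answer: -7131840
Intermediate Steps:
D(O, A) = A*O
I(Z) = -18 (I(Z) = (4 + 2)*(-3) = 6*(-3) = -18)
X = -322 (X = 98 - 420 = -322)
S(a, d) = -18
(S(52, 76 - 1*(-112)) + X)*(10913 + 10063) = (-18 - 322)*(10913 + 10063) = -340*20976 = -7131840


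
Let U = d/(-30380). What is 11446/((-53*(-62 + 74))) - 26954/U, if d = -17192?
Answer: -4651726271/97626 ≈ -47648.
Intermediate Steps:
U = 614/1085 (U = -17192/(-30380) = -17192*(-1/30380) = 614/1085 ≈ 0.56590)
11446/((-53*(-62 + 74))) - 26954/U = 11446/((-53*(-62 + 74))) - 26954/614/1085 = 11446/((-53*12)) - 26954*1085/614 = 11446/(-636) - 14622545/307 = 11446*(-1/636) - 14622545/307 = -5723/318 - 14622545/307 = -4651726271/97626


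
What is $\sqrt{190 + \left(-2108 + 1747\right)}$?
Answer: $3 i \sqrt{19} \approx 13.077 i$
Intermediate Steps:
$\sqrt{190 + \left(-2108 + 1747\right)} = \sqrt{190 - 361} = \sqrt{-171} = 3 i \sqrt{19}$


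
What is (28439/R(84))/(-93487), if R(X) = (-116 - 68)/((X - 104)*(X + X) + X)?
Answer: -23291541/4300402 ≈ -5.4161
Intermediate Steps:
R(X) = -184/(X + 2*X*(-104 + X)) (R(X) = -184/((-104 + X)*(2*X) + X) = -184/(2*X*(-104 + X) + X) = -184/(X + 2*X*(-104 + X)))
(28439/R(84))/(-93487) = (28439/((-184/(84*(-207 + 2*84)))))/(-93487) = (28439/((-184*1/84/(-207 + 168))))*(-1/93487) = (28439/((-184*1/84/(-39))))*(-1/93487) = (28439/((-184*1/84*(-1/39))))*(-1/93487) = (28439/(46/819))*(-1/93487) = (28439*(819/46))*(-1/93487) = (23291541/46)*(-1/93487) = -23291541/4300402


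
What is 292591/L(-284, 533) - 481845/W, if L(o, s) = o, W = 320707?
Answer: -1323560927/1282828 ≈ -1031.8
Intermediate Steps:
292591/L(-284, 533) - 481845/W = 292591/(-284) - 481845/320707 = 292591*(-1/284) - 481845*1/320707 = -4121/4 - 481845/320707 = -1323560927/1282828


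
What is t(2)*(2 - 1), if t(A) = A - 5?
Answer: -3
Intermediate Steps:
t(A) = -5 + A
t(2)*(2 - 1) = (-5 + 2)*(2 - 1) = -3*1 = -3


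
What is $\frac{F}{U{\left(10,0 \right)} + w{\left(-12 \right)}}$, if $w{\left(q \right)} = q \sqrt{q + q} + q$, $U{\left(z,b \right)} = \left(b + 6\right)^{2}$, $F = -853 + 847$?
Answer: $- \frac{1}{28} - \frac{i \sqrt{6}}{28} \approx -0.035714 - 0.087482 i$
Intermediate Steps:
$F = -6$
$U{\left(z,b \right)} = \left(6 + b\right)^{2}$
$w{\left(q \right)} = q + \sqrt{2} q^{\frac{3}{2}}$ ($w{\left(q \right)} = q \sqrt{2 q} + q = q \sqrt{2} \sqrt{q} + q = \sqrt{2} q^{\frac{3}{2}} + q = q + \sqrt{2} q^{\frac{3}{2}}$)
$\frac{F}{U{\left(10,0 \right)} + w{\left(-12 \right)}} = \frac{1}{\left(6 + 0\right)^{2} - \left(12 - \sqrt{2} \left(-12\right)^{\frac{3}{2}}\right)} \left(-6\right) = \frac{1}{6^{2} - \left(12 - \sqrt{2} \left(- 24 i \sqrt{3}\right)\right)} \left(-6\right) = \frac{1}{36 - \left(12 + 24 i \sqrt{6}\right)} \left(-6\right) = \frac{1}{24 - 24 i \sqrt{6}} \left(-6\right) = - \frac{6}{24 - 24 i \sqrt{6}}$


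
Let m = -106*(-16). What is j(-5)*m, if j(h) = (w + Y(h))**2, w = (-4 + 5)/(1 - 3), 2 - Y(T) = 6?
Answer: 34344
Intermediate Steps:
Y(T) = -4 (Y(T) = 2 - 1*6 = 2 - 6 = -4)
m = 1696
w = -1/2 (w = 1/(-2) = 1*(-1/2) = -1/2 ≈ -0.50000)
j(h) = 81/4 (j(h) = (-1/2 - 4)**2 = (-9/2)**2 = 81/4)
j(-5)*m = (81/4)*1696 = 34344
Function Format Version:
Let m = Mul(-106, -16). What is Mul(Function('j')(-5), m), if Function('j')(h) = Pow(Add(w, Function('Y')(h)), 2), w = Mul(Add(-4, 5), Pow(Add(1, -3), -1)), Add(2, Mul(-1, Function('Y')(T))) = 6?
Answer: 34344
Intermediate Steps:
Function('Y')(T) = -4 (Function('Y')(T) = Add(2, Mul(-1, 6)) = Add(2, -6) = -4)
m = 1696
w = Rational(-1, 2) (w = Mul(1, Pow(-2, -1)) = Mul(1, Rational(-1, 2)) = Rational(-1, 2) ≈ -0.50000)
Function('j')(h) = Rational(81, 4) (Function('j')(h) = Pow(Add(Rational(-1, 2), -4), 2) = Pow(Rational(-9, 2), 2) = Rational(81, 4))
Mul(Function('j')(-5), m) = Mul(Rational(81, 4), 1696) = 34344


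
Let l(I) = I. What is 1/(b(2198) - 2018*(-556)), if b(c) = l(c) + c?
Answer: 1/1126404 ≈ 8.8778e-7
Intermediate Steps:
b(c) = 2*c (b(c) = c + c = 2*c)
1/(b(2198) - 2018*(-556)) = 1/(2*2198 - 2018*(-556)) = 1/(4396 + 1122008) = 1/1126404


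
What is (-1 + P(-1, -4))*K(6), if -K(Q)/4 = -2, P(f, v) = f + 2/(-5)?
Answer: -96/5 ≈ -19.200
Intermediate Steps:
P(f, v) = -2/5 + f (P(f, v) = f + 2*(-1/5) = f - 2/5 = -2/5 + f)
K(Q) = 8 (K(Q) = -4*(-2) = 8)
(-1 + P(-1, -4))*K(6) = (-1 + (-2/5 - 1))*8 = (-1 - 7/5)*8 = -12/5*8 = -96/5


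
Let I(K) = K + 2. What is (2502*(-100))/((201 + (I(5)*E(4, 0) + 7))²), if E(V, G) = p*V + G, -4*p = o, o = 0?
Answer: -31275/5408 ≈ -5.7831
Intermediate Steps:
p = 0 (p = -¼*0 = 0)
I(K) = 2 + K
E(V, G) = G (E(V, G) = 0*V + G = 0 + G = G)
(2502*(-100))/((201 + (I(5)*E(4, 0) + 7))²) = (2502*(-100))/((201 + ((2 + 5)*0 + 7))²) = -250200/(201 + (7*0 + 7))² = -250200/(201 + (0 + 7))² = -250200/(201 + 7)² = -250200/(208²) = -250200/43264 = -250200*1/43264 = -31275/5408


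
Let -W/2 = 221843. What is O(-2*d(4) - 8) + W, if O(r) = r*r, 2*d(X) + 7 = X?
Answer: -443661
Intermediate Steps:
W = -443686 (W = -2*221843 = -443686)
d(X) = -7/2 + X/2
O(r) = r²
O(-2*d(4) - 8) + W = (-2*(-7/2 + (½)*4) - 8)² - 443686 = (-2*(-7/2 + 2) - 8)² - 443686 = (-2*(-3/2) - 8)² - 443686 = (3 - 8)² - 443686 = (-5)² - 443686 = 25 - 443686 = -443661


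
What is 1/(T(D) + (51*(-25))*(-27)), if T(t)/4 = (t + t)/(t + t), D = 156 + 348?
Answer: 1/34429 ≈ 2.9045e-5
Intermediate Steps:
D = 504
T(t) = 4 (T(t) = 4*((t + t)/(t + t)) = 4*((2*t)/((2*t))) = 4*((2*t)*(1/(2*t))) = 4*1 = 4)
1/(T(D) + (51*(-25))*(-27)) = 1/(4 + (51*(-25))*(-27)) = 1/(4 - 1275*(-27)) = 1/(4 + 34425) = 1/34429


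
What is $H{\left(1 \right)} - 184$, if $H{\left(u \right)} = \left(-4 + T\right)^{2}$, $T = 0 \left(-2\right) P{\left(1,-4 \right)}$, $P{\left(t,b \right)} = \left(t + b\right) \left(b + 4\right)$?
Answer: $-168$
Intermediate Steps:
$P{\left(t,b \right)} = \left(4 + b\right) \left(b + t\right)$ ($P{\left(t,b \right)} = \left(b + t\right) \left(4 + b\right) = \left(4 + b\right) \left(b + t\right)$)
$T = 0$ ($T = 0 \left(-2\right) \left(\left(-4\right)^{2} + 4 \left(-4\right) + 4 \cdot 1 - 4\right) = 0 \left(16 - 16 + 4 - 4\right) = 0 \cdot 0 = 0$)
$H{\left(u \right)} = 16$ ($H{\left(u \right)} = \left(-4 + 0\right)^{2} = \left(-4\right)^{2} = 16$)
$H{\left(1 \right)} - 184 = 16 - 184 = -168$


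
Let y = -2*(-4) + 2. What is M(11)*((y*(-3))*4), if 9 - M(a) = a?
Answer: 240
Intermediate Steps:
M(a) = 9 - a
y = 10 (y = 8 + 2 = 10)
M(11)*((y*(-3))*4) = (9 - 1*11)*((10*(-3))*4) = (9 - 11)*(-30*4) = -2*(-120) = 240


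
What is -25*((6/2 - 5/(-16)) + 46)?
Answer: -19725/16 ≈ -1232.8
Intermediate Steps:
-25*((6/2 - 5/(-16)) + 46) = -25*((6*(1/2) - 5*(-1/16)) + 46) = -25*((3 + 5/16) + 46) = -25*(53/16 + 46) = -25*789/16 = -19725/16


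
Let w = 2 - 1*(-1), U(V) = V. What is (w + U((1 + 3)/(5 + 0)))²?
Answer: 361/25 ≈ 14.440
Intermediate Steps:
w = 3 (w = 2 + 1 = 3)
(w + U((1 + 3)/(5 + 0)))² = (3 + (1 + 3)/(5 + 0))² = (3 + 4/5)² = (3 + 4*(⅕))² = (3 + ⅘)² = (19/5)² = 361/25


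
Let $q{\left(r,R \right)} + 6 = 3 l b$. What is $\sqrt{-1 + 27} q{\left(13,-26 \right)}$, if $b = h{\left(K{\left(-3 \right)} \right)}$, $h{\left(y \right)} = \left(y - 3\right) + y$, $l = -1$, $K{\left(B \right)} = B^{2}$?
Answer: $- 51 \sqrt{26} \approx -260.05$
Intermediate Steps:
$h{\left(y \right)} = -3 + 2 y$ ($h{\left(y \right)} = \left(-3 + y\right) + y = -3 + 2 y$)
$b = 15$ ($b = -3 + 2 \left(-3\right)^{2} = -3 + 2 \cdot 9 = -3 + 18 = 15$)
$q{\left(r,R \right)} = -51$ ($q{\left(r,R \right)} = -6 + 3 \left(-1\right) 15 = -6 - 45 = -51$)
$\sqrt{-1 + 27} q{\left(13,-26 \right)} = \sqrt{-1 + 27} \left(-51\right) = \sqrt{26} \left(-51\right) = - 51 \sqrt{26}$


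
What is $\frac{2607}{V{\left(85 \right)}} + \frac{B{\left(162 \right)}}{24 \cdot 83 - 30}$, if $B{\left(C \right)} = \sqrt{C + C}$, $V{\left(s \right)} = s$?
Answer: $\frac{284248}{9265} \approx 30.68$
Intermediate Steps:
$B{\left(C \right)} = \sqrt{2} \sqrt{C}$ ($B{\left(C \right)} = \sqrt{2 C} = \sqrt{2} \sqrt{C}$)
$\frac{2607}{V{\left(85 \right)}} + \frac{B{\left(162 \right)}}{24 \cdot 83 - 30} = \frac{2607}{85} + \frac{\sqrt{2} \sqrt{162}}{24 \cdot 83 - 30} = 2607 \cdot \frac{1}{85} + \frac{\sqrt{2} \cdot 9 \sqrt{2}}{1992 - 30} = \frac{2607}{85} + \frac{18}{1962} = \frac{2607}{85} + 18 \cdot \frac{1}{1962} = \frac{2607}{85} + \frac{1}{109} = \frac{284248}{9265}$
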